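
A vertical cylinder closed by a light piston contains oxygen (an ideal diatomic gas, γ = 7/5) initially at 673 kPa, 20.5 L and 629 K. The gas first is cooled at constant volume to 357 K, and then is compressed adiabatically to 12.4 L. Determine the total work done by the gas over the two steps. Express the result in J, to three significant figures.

W_total ≈ -4360 J

Step 1 (isochoric): W = 0 (constant volume).
After step 1: P = 382 kPa (V unchanged).
Step 2 (adiabatic): W = (P₁V₁ − P₂V₂)/(γ−1) = (7830 − 9575)/0.4 = -4360 J.
W_total = 0 − 4360 = -4360 J.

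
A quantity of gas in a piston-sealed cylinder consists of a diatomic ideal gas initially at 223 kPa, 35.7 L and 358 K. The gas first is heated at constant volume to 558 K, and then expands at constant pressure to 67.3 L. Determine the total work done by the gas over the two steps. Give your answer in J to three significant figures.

Step 1 (isochoric): W = 0 (constant volume).
After step 1: P = 347.6 kPa (V unchanged).
Step 2 (isobaric): W = PΔV = (347.6 kPa)(67.3 − 35.7 L) = 10984 J.
W_total = 0 + 10984 = 10984 J.

W_total ≈ 11000 J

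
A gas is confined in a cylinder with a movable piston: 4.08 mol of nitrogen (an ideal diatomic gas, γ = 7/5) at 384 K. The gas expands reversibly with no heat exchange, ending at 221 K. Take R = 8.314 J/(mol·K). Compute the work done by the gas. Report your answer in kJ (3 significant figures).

Adiabatic ⇒ Q = 0, so W_by = −ΔU = nCᵥ(T₁ − T₂).
Cᵥ = 5R/2 = 20.79 J/(mol·K).
W = (4.08)(20.79)(384 − 221) = 13823 J.

W ≈ 13.8 kJ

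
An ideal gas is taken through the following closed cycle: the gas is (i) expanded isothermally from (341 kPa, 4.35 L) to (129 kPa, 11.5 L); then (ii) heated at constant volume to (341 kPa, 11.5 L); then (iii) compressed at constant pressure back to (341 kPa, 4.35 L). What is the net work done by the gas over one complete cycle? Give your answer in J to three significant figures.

Leg (i): W = PᵢVᵢ ln(V_f/Vᵢ) = (1483) ln(11.5/4.35) = 1442 J.
Leg (ii): W = 0.
Leg (iii): W = PΔV = (341)(4.35 − 11.5) = -2438 J.
W_net = 1442 − 2438 = -996.1 J.

W_net ≈ -996 J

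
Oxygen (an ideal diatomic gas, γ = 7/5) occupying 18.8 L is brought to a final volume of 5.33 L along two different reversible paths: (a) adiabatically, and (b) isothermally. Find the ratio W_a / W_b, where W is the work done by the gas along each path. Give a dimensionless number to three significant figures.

W_a / W_b ≈ 1.30

Path (a) adiabatic: W = P₁V₁(1 − (V₁/V₂)^(γ−1))/(γ−1) → W_a/(P₁V₁) = -1.639.
Path (b) isothermal: W = P₁V₁ ln(V₂/V₁) → W_b/(P₁V₁) = -1.261.
W_a / W_b = -1.639 / -1.261 = 1.3.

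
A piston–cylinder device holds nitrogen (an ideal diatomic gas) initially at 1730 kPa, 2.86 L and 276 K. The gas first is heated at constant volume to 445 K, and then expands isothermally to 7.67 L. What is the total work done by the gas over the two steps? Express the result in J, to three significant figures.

W_total ≈ 7870 J

Step 1 (isochoric): W = 0 (constant volume).
After step 1: P = 2789 kPa (V unchanged).
Step 2 (isothermal): W = P₁V₁ ln(V₂/V₁) = (7977) ln(7.67/2.86) = 7870 J.
W_total = 0 + 7870 = 7870 J.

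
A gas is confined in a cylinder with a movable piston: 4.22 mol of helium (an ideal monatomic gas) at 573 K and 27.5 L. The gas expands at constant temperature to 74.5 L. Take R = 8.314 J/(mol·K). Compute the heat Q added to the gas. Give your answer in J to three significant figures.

Q ≈ 20000 J

Isothermal ⇒ ΔU = 0, so Q = W = nRT ln(V₂/V₁).
Q = (4.22)(8.314)(573) ln(74.5/27.5) = 20104 × 0.9966 = 20036 J.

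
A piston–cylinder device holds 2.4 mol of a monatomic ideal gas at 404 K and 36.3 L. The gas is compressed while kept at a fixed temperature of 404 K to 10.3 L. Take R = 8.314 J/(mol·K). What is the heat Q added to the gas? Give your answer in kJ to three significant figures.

Isothermal ⇒ ΔU = 0, so Q = W = nRT ln(V₂/V₁).
Q = (2.4)(8.314)(404) ln(10.3/36.3) = 8061 × -1.26 = -10155 J.

Q ≈ -10.2 kJ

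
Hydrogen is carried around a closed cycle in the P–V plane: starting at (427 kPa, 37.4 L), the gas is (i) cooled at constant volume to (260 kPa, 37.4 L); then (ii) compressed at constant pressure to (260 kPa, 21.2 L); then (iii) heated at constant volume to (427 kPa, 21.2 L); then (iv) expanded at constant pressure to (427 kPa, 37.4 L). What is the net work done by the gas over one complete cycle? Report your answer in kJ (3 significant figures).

W_net ≈ 2.71 kJ

Constant-volume legs do no work.
W(ii) = (260)(21.2 − 37.4) = -4212 J; W(iv) = (427)(37.4 − 21.2) = 6917 J.
W_net = -4212 + 6917 = 2705 J (the clockwise enclosed area).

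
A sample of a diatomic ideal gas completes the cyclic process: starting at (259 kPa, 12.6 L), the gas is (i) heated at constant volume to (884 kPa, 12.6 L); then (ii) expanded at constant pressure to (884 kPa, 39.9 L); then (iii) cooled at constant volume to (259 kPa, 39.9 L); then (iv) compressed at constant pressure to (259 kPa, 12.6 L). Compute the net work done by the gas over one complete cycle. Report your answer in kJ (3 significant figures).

Constant-volume legs do no work.
W(ii) = (884)(39.9 − 12.6) = 24133 J; W(iv) = (259)(12.6 − 39.9) = -7071 J.
W_net = 24133 − 7071 = 17062 J (the clockwise enclosed area).

W_net ≈ 17.1 kJ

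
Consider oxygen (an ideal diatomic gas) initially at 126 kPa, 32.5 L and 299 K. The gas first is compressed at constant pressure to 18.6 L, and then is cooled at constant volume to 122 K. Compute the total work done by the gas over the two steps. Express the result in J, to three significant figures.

W_total ≈ -1750 J

Step 1 (isobaric): W = PΔV = (126 kPa)(18.6 − 32.5 L) = -1751 J.
Step 2 (isochoric): W = 0 (constant volume).
W_total = -1751 + 0 = -1751 J.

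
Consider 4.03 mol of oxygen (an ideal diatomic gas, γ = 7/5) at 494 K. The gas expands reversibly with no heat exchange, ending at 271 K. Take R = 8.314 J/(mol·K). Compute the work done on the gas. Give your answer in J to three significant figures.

Adiabatic ⇒ Q = 0, so W_by = −ΔU = nCᵥ(T₁ − T₂).
Cᵥ = 5R/2 = 20.79 J/(mol·K).
W = (4.03)(20.79)(494 − 271) = 18679 J.
Work on gas = −W_by = -18679 J.

W ≈ -18700 J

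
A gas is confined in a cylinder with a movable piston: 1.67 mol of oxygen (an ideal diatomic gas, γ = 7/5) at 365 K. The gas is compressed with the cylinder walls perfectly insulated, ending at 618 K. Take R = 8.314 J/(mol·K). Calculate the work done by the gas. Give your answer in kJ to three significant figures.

Adiabatic ⇒ Q = 0, so W_by = −ΔU = nCᵥ(T₁ − T₂).
Cᵥ = 5R/2 = 20.79 J/(mol·K).
W = (1.67)(20.79)(365 − 618) = -8782 J.

W ≈ -8.78 kJ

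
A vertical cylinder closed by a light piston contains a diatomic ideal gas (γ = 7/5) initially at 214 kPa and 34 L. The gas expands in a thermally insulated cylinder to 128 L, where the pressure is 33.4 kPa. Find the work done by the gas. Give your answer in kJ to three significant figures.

Adiabatic: W = (P₁V₁ − P₂V₂)/(γ − 1) with γ = 7/5.
P₁V₁ = 7276 J, P₂V₂ = 4275 J.
W = (7276 − 4275) / 0.4 = 7502 J.

W ≈ 7.50 kJ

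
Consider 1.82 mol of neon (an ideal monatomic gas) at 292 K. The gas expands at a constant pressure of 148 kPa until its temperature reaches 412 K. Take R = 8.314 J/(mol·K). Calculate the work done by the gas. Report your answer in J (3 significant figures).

W ≈ 1820 J

Isobaric: W = P ΔV = nR ΔT.
W = (1.82)(8.314)(412 − 292) = 1816 J.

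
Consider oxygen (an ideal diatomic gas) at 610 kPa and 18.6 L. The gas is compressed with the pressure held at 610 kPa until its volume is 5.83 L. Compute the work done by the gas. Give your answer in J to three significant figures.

Isobaric: W = P ΔV.
W = (610 kPa)(5.83 − 18.6 L) = (610)(-12.77) = -7790 J.

W ≈ -7790 J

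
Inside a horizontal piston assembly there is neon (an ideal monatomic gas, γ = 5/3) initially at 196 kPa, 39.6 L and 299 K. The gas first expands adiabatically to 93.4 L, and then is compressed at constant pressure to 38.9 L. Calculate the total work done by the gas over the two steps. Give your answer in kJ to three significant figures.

Step 1 (adiabatic): W = (P₁V₁ − P₂V₂)/(γ−1) = (7762 − 4380)/0.667 = 5072 J.
After step 1: P = 46.9 kPa, V = 93.4 L, T = 168.7 K.
Step 2 (isobaric): W = PΔV = (46.9 kPa)(38.9 − 93.4 L) = -2556 J.
W_total = 5072 − 2556 = 2516 J.

W_total ≈ 2.52 kJ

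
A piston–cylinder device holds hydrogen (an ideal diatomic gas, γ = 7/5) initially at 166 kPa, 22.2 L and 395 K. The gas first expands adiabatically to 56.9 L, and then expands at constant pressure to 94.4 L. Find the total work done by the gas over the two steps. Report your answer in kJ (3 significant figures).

Step 1 (adiabatic): W = (P₁V₁ − P₂V₂)/(γ−1) = (3685 − 2529)/0.4 = 2890 J.
After step 1: P = 44.45 kPa, V = 56.9 L, T = 271.1 K.
Step 2 (isobaric): W = PΔV = (44.45 kPa)(94.4 − 56.9 L) = 1667 J.
W_total = 2890 + 1667 = 4557 J.

W_total ≈ 4.56 kJ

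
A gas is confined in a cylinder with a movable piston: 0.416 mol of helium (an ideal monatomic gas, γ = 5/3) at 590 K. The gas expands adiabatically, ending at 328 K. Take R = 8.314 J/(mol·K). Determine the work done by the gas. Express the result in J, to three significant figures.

Adiabatic ⇒ Q = 0, so W_by = −ΔU = nCᵥ(T₁ − T₂).
Cᵥ = 3R/2 = 12.47 J/(mol·K).
W = (0.416)(12.47)(590 − 328) = 1359 J.

W ≈ 1360 J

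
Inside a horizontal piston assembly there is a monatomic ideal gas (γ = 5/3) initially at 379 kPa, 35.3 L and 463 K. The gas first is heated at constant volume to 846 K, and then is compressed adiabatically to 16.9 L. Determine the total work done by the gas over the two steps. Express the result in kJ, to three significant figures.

Step 1 (isochoric): W = 0 (constant volume).
After step 1: P = 692.5 kPa (V unchanged).
Step 2 (adiabatic): W = (P₁V₁ − P₂V₂)/(γ−1) = (24446 − 39945)/0.667 = -23249 J.
W_total = 0 − 23249 = -23249 J.

W_total ≈ -23.2 kJ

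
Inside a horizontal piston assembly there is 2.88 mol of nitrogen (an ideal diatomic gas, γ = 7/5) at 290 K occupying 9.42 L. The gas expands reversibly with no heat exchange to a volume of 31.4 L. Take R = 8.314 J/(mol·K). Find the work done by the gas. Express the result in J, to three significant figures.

W ≈ 6630 J

Adiabatic: TV^(γ−1) = const with γ = 7/5.
T₂ = T₁ (V₁/V₂)^(γ−1) = 290 × (9.42/31.4)^0.4 = 290 × 0.6178 = 179.2 K.
W_by = nCᵥ(T₁ − T₂) = (2.88)(20.79)(290 − 179.2) = 6635 J.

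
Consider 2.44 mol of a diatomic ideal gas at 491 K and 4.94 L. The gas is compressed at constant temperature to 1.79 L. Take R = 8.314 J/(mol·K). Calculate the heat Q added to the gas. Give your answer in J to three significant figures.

Isothermal ⇒ ΔU = 0, so Q = W = nRT ln(V₂/V₁).
Q = (2.44)(8.314)(491) ln(1.79/4.94) = 9961 × -1.015 = -10111 J.

Q ≈ -10100 J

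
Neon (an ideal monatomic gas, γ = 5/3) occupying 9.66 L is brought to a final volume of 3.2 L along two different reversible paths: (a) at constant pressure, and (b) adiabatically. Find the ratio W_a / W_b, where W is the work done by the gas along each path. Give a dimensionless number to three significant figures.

W_a / W_b ≈ 0.409

Path (a) isobaric: W = P₁(V₂ − V₁) → W_a/(P₁V₁) = -0.6687.
Path (b) adiabatic: W = P₁V₁(1 − (V₁/V₂)^(γ−1))/(γ−1) → W_b/(P₁V₁) = -1.633.
W_a / W_b = -0.6687 / -1.633 = 0.4095.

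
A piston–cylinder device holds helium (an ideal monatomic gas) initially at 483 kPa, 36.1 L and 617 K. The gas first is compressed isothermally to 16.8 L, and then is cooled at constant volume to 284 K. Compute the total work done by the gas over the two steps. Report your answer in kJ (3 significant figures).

W_total ≈ -13.3 kJ

Step 1 (isothermal): W = P₁V₁ ln(V₂/V₁) = (17436) ln(16.8/36.1) = -13337 J.
Step 2 (isochoric): W = 0 (constant volume).
W_total = -13337 + 0 = -13337 J.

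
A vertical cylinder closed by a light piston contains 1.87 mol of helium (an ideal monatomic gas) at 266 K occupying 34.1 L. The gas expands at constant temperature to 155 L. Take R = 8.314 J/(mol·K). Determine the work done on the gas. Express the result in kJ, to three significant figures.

W ≈ -6.26 kJ

Isothermal: W = nRT ln(V₂/V₁).
W = (1.87)(8.314)(266) × ln(155/34.1)
  = 4136 × 1.514
W_by_gas = 6262 J; work on gas = −W_by = -6262 J.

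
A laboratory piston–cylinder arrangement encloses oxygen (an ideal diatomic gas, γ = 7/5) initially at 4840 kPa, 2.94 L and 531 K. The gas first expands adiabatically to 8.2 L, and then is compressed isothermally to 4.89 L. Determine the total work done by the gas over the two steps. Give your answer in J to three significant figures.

W_total ≈ 7090 J

Step 1 (adiabatic): W = (P₁V₁ − P₂V₂)/(γ−1) = (14230 − 9441)/0.4 = 11972 J.
After step 1: P = 1151 kPa, V = 8.2 L, T = 352.3 K.
Step 2 (isothermal): W = P₁V₁ ln(V₂/V₁) = (9441) ln(4.89/8.2) = -4880 J.
W_total = 11972 − 4880 = 7092 J.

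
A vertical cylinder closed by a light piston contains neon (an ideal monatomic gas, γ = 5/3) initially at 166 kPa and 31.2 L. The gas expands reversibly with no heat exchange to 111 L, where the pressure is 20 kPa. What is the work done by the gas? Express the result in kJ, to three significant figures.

W ≈ 4.44 kJ

Adiabatic: W = (P₁V₁ − P₂V₂)/(γ − 1) with γ = 5/3.
P₁V₁ = 5179 J, P₂V₂ = 2220 J.
W = (5179 − 2220) / 0.6667 = 4439 J.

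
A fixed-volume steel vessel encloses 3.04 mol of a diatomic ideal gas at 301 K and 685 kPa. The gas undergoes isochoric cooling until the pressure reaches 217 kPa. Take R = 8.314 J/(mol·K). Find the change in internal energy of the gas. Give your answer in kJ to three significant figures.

ΔU ≈ -13.0 kJ

Constant volume ⇒ W = 0, so Q = ΔU = nCᵥΔT with Cᵥ = 5R/2 = 20.79 J/(mol·K).
At constant V, T₂/T₁ = P₂/P₁ ⇒ ΔT = T₁(P₂/P₁ − 1) = 301·(217/685 − 1) = -205.6 K.
ΔU = (3.04)(20.79)(-205.6) = -12994 J.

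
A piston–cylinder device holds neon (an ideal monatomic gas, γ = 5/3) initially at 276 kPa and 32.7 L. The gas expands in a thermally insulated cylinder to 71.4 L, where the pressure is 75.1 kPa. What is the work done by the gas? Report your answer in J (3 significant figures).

Adiabatic: W = (P₁V₁ − P₂V₂)/(γ − 1) with γ = 5/3.
P₁V₁ = 9025 J, P₂V₂ = 5362 J.
W = (9025 − 5362) / 0.6667 = 5495 J.

W ≈ 5490 J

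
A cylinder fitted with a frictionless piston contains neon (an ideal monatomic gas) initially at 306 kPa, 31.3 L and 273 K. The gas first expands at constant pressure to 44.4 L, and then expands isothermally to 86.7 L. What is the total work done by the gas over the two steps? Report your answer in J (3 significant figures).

W_total ≈ 13100 J

Step 1 (isobaric): W = PΔV = (306 kPa)(44.4 − 31.3 L) = 4009 J.
After step 1: P = 306 kPa, V = 44.4 L, T = 387.3 K.
Step 2 (isothermal): W = P₁V₁ ln(V₂/V₁) = (13586) ln(86.7/44.4) = 9092 J.
W_total = 4009 + 9092 = 13101 J.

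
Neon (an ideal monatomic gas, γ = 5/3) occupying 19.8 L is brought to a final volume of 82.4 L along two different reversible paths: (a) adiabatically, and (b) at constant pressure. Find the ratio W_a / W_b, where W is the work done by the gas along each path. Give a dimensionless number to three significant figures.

Path (a) adiabatic: W = P₁V₁(1 − (V₁/V₂)^(γ−1))/(γ−1) → W_a/(P₁V₁) = 0.9202.
Path (b) isobaric: W = P₁(V₂ − V₁) → W_b/(P₁V₁) = 3.162.
W_a / W_b = 0.9202 / 3.162 = 0.2911.

W_a / W_b ≈ 0.291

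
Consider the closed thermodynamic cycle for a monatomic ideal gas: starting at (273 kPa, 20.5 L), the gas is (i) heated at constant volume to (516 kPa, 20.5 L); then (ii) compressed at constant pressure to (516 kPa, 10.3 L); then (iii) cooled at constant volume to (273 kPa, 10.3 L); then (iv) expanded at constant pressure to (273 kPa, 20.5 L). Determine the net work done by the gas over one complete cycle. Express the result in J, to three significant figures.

W_net ≈ -2480 J

Constant-volume legs do no work.
W(ii) = (516)(10.3 − 20.5) = -5263 J; W(iv) = (273)(20.5 − 10.3) = 2785 J.
W_net = -5263 + 2785 = -2479 J (the counter-clockwise enclosed area).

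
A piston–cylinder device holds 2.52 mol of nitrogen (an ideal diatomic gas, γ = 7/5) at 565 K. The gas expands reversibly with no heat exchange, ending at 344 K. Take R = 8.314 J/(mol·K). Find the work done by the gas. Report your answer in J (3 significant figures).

Adiabatic ⇒ Q = 0, so W_by = −ΔU = nCᵥ(T₁ − T₂).
Cᵥ = 5R/2 = 20.79 J/(mol·K).
W = (2.52)(20.79)(565 − 344) = 11576 J.

W ≈ 11600 J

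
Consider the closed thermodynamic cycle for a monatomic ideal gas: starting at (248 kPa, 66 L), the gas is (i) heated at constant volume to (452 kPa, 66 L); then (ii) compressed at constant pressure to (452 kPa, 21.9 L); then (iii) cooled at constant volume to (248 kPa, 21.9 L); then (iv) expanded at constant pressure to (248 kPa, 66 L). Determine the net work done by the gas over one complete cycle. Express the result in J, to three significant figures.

W_net ≈ -9000 J

Constant-volume legs do no work.
W(ii) = (452)(21.9 − 66) = -19933 J; W(iv) = (248)(66 − 21.9) = 10937 J.
W_net = -19933 + 10937 = -8996 J (the counter-clockwise enclosed area).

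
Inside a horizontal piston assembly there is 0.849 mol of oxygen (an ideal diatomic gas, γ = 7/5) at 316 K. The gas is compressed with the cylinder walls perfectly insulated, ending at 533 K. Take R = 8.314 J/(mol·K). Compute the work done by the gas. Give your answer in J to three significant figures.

W ≈ -3830 J

Adiabatic ⇒ Q = 0, so W_by = −ΔU = nCᵥ(T₁ − T₂).
Cᵥ = 5R/2 = 20.79 J/(mol·K).
W = (0.849)(20.79)(316 − 533) = -3829 J.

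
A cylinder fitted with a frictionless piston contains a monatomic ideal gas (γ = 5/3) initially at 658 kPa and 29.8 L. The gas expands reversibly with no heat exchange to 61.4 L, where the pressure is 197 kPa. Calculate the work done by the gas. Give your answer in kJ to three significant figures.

W ≈ 11.3 kJ

Adiabatic: W = (P₁V₁ − P₂V₂)/(γ − 1) with γ = 5/3.
P₁V₁ = 19608 J, P₂V₂ = 12096 J.
W = (19608 − 12096) / 0.6667 = 11269 J.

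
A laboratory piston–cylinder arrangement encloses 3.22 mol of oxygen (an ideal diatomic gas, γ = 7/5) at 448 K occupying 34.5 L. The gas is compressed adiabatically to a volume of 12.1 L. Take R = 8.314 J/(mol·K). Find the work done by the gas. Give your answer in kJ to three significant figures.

Adiabatic: TV^(γ−1) = const with γ = 7/5.
T₂ = T₁ (V₁/V₂)^(γ−1) = 448 × (34.5/12.1)^0.4 = 448 × 1.521 = 681.2 K.
W_by = nCᵥ(T₁ − T₂) = (3.22)(20.79)(448 − 681.2) = -15609 J.

W ≈ -15.6 kJ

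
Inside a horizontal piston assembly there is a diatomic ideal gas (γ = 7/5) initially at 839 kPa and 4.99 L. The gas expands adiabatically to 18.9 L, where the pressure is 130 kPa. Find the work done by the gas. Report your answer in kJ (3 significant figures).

Adiabatic: W = (P₁V₁ − P₂V₂)/(γ − 1) with γ = 7/5.
P₁V₁ = 4187 J, P₂V₂ = 2457 J.
W = (4187 − 2457) / 0.4 = 4324 J.

W ≈ 4.32 kJ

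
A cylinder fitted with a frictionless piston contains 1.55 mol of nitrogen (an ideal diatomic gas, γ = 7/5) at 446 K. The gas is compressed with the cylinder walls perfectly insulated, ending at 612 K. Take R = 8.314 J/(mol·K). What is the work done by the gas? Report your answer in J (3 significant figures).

W ≈ -5350 J

Adiabatic ⇒ Q = 0, so W_by = −ΔU = nCᵥ(T₁ − T₂).
Cᵥ = 5R/2 = 20.79 J/(mol·K).
W = (1.55)(20.79)(446 − 612) = -5348 J.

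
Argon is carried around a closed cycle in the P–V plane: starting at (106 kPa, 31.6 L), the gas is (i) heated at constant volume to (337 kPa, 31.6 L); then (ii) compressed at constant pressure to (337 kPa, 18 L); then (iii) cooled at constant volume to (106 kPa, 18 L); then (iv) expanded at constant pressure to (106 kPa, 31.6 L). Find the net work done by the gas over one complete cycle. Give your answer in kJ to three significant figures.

W_net ≈ -3.14 kJ

Constant-volume legs do no work.
W(ii) = (337)(18 − 31.6) = -4583 J; W(iv) = (106)(31.6 − 18) = 1442 J.
W_net = -4583 + 1442 = -3142 J (the counter-clockwise enclosed area).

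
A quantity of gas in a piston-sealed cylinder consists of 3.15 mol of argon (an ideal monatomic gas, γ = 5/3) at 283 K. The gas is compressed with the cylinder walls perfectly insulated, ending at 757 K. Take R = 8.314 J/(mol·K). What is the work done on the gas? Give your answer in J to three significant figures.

W ≈ 18600 J

Adiabatic ⇒ Q = 0, so W_by = −ΔU = nCᵥ(T₁ − T₂).
Cᵥ = 3R/2 = 12.47 J/(mol·K).
W = (3.15)(12.47)(283 − 757) = -18620 J.
Work on gas = −W_by = 18620 J.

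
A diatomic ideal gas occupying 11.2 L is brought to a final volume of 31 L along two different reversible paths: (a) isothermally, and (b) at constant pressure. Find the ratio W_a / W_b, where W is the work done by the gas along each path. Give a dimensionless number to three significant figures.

W_a / W_b ≈ 0.576

Path (a) isothermal: W = P₁V₁ ln(V₂/V₁) → W_a/(P₁V₁) = 1.018.
Path (b) isobaric: W = P₁(V₂ − V₁) → W_b/(P₁V₁) = 1.768.
W_a / W_b = 1.018 / 1.768 = 0.5759.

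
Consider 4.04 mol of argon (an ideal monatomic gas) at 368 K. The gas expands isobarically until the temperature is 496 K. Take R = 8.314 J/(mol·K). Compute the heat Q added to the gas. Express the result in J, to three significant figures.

Q ≈ 10700 J

Isobaric: W = nRΔT = (4.04)(8.314)(128) = 4299 J.
ΔU = nCᵥΔT with Cᵥ = 3R/2: ΔU = (4.04)(12.47)(128) = 6449 J.
Q = ΔU + W = 6449 + 4299 = 10748 J.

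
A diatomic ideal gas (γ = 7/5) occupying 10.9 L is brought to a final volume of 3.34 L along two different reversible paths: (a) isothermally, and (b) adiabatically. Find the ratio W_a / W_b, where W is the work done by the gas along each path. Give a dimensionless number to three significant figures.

Path (a) isothermal: W = P₁V₁ ln(V₂/V₁) → W_a/(P₁V₁) = -1.183.
Path (b) adiabatic: W = P₁V₁(1 − (V₁/V₂)^(γ−1))/(γ−1) → W_b/(P₁V₁) = -1.512.
W_a / W_b = -1.183 / -1.512 = 0.782.

W_a / W_b ≈ 0.782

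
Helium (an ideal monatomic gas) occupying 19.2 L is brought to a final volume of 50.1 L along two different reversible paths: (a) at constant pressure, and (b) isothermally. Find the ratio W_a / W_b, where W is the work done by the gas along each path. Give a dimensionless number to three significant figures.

W_a / W_b ≈ 1.68

Path (a) isobaric: W = P₁(V₂ − V₁) → W_a/(P₁V₁) = 1.609.
Path (b) isothermal: W = P₁V₁ ln(V₂/V₁) → W_b/(P₁V₁) = 0.9591.
W_a / W_b = 1.609 / 0.9591 = 1.678.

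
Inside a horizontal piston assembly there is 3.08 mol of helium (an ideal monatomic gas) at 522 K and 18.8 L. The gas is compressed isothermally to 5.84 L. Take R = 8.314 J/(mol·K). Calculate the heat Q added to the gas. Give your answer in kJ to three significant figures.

Isothermal ⇒ ΔU = 0, so Q = W = nRT ln(V₂/V₁).
Q = (3.08)(8.314)(522) ln(5.84/18.8) = 13367 × -1.169 = -15628 J.

Q ≈ -15.6 kJ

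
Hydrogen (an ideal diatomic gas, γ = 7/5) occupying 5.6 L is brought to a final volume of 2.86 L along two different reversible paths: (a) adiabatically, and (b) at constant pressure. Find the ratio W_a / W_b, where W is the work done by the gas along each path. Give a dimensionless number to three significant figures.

Path (a) adiabatic: W = P₁V₁(1 − (V₁/V₂)^(γ−1))/(γ−1) → W_a/(P₁V₁) = -0.7709.
Path (b) isobaric: W = P₁(V₂ − V₁) → W_b/(P₁V₁) = -0.4893.
W_a / W_b = -0.7709 / -0.4893 = 1.576.

W_a / W_b ≈ 1.58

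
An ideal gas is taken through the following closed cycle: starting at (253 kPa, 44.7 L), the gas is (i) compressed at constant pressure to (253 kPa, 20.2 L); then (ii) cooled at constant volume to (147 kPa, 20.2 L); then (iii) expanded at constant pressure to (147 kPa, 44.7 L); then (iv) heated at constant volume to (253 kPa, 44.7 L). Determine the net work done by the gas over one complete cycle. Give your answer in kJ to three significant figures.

W_net ≈ -2.60 kJ

Constant-volume legs do no work.
W(i) = (253)(20.2 − 44.7) = -6199 J; W(iii) = (147)(44.7 − 20.2) = 3602 J.
W_net = -6199 + 3602 = -2597 J (the counter-clockwise enclosed area).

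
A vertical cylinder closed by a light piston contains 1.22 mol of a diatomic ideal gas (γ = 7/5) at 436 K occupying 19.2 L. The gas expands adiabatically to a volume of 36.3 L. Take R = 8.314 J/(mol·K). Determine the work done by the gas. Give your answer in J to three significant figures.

W ≈ 2490 J

Adiabatic: TV^(γ−1) = const with γ = 7/5.
T₂ = T₁ (V₁/V₂)^(γ−1) = 436 × (19.2/36.3)^0.4 = 436 × 0.7751 = 337.9 K.
W_by = nCᵥ(T₁ − T₂) = (1.22)(20.79)(436 − 337.9) = 2486 J.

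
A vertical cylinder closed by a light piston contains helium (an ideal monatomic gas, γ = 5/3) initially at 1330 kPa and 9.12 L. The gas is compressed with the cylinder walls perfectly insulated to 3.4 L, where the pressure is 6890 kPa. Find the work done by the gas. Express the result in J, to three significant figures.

W ≈ -16900 J

Adiabatic: W = (P₁V₁ − P₂V₂)/(γ − 1) with γ = 5/3.
P₁V₁ = 12130 J, P₂V₂ = 23426 J.
W = (12130 − 23426) / 0.6667 = -16945 J.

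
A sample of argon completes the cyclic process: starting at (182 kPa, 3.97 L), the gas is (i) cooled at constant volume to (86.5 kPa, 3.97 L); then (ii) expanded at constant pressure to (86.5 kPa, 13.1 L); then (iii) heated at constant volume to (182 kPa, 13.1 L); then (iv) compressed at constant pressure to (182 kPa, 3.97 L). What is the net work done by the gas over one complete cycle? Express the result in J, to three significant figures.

W_net ≈ -872 J

Constant-volume legs do no work.
W(ii) = (86.5)(13.1 − 3.97) = 789.7 J; W(iv) = (182)(3.97 − 13.1) = -1662 J.
W_net = 789.7 − 1662 = -871.9 J (the counter-clockwise enclosed area).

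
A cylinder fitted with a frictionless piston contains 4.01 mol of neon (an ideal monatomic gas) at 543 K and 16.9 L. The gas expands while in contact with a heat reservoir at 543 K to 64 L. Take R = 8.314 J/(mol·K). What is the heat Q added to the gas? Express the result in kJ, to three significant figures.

Isothermal ⇒ ΔU = 0, so Q = W = nRT ln(V₂/V₁).
Q = (4.01)(8.314)(543) ln(64/16.9) = 18103 × 1.332 = 24106 J.

Q ≈ 24.1 kJ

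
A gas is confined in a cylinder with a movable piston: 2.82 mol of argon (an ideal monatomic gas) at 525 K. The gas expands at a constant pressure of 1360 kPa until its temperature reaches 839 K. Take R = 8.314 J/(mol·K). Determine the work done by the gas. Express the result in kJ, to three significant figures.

W ≈ 7.36 kJ

Isobaric: W = P ΔV = nR ΔT.
W = (2.82)(8.314)(839 − 525) = 7362 J.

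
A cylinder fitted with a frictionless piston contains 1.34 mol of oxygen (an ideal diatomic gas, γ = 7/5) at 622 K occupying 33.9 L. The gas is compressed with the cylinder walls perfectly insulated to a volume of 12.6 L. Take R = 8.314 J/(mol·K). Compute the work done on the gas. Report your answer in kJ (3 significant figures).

Adiabatic: TV^(γ−1) = const with γ = 7/5.
T₂ = T₁ (V₁/V₂)^(γ−1) = 622 × (33.9/12.6)^0.4 = 622 × 1.486 = 924.1 K.
W_by = nCᵥ(T₁ − T₂) = (1.34)(20.79)(622 − 924.1) = -8414 J.
Work on gas = −W_by = 8414 J.

W ≈ 8.41 kJ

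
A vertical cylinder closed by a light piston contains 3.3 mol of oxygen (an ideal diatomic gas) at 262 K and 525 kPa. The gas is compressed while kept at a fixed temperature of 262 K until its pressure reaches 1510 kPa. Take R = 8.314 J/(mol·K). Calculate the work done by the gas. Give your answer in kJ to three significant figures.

W ≈ -7.59 kJ

Isothermal process: W = nRT ln(V₂/V₁) = nRT ln(P₁/P₂).
W = (3.3)(8.314)(262) × ln(525/1510)
  = 7188 × ln(0.3477) = 7188 × -1.056
W_by_gas = -7594 J.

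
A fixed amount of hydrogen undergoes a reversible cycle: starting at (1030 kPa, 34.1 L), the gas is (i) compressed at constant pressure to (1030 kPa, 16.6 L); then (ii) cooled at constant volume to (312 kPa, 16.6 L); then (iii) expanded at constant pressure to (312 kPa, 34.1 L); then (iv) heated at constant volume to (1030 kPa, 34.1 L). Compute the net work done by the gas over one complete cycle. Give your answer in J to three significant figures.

Constant-volume legs do no work.
W(i) = (1030)(16.6 − 34.1) = -18025 J; W(iii) = (312)(34.1 − 16.6) = 5460 J.
W_net = -18025 + 5460 = -12565 J (the counter-clockwise enclosed area).

W_net ≈ -12600 J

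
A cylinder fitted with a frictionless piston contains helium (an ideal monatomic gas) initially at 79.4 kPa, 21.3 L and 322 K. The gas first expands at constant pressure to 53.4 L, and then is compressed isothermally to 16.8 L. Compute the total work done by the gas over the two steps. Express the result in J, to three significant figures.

W_total ≈ -2350 J

Step 1 (isobaric): W = PΔV = (79.4 kPa)(53.4 − 21.3 L) = 2549 J.
After step 1: P = 79.4 kPa, V = 53.4 L, T = 807.3 K.
Step 2 (isothermal): W = P₁V₁ ln(V₂/V₁) = (4240) ln(16.8/53.4) = -4903 J.
W_total = 2549 − 4903 = -2354 J.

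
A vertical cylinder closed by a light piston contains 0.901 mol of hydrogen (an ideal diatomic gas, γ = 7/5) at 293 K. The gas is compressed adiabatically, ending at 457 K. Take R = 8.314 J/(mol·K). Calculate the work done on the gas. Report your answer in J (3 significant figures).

W ≈ 3070 J

Adiabatic ⇒ Q = 0, so W_by = −ΔU = nCᵥ(T₁ − T₂).
Cᵥ = 5R/2 = 20.79 J/(mol·K).
W = (0.901)(20.79)(293 − 457) = -3071 J.
Work on gas = −W_by = 3071 J.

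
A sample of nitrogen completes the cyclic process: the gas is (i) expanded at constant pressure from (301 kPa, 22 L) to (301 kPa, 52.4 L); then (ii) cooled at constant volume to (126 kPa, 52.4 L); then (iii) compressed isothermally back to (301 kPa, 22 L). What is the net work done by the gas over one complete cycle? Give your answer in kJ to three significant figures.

Leg (i): W = PΔV = (301)(52.4 − 22) = 9150 J.
Leg (ii): W = 0.
Leg (iii): W = PᵢVᵢ ln(V_f/Vᵢ) = (6602) ln(22/52.4) = -5730 J.
W_net = 9150 − 5730 = 3420 J.

W_net ≈ 3.42 kJ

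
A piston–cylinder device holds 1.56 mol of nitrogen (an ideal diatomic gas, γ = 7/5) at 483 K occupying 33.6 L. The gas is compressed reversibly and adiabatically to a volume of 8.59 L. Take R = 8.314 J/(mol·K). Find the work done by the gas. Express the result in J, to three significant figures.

Adiabatic: TV^(γ−1) = const with γ = 7/5.
T₂ = T₁ (V₁/V₂)^(γ−1) = 483 × (33.6/8.59)^0.4 = 483 × 1.726 = 833.5 K.
W_by = nCᵥ(T₁ − T₂) = (1.56)(20.79)(483 − 833.5) = -11364 J.

W ≈ -11400 J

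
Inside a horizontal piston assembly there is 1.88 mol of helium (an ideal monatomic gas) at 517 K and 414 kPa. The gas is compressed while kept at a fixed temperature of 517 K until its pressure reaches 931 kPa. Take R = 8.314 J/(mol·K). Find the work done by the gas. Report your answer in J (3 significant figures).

W ≈ -6550 J

Isothermal process: W = nRT ln(V₂/V₁) = nRT ln(P₁/P₂).
W = (1.88)(8.314)(517) × ln(414/931)
  = 8081 × ln(0.4447) = 8081 × -0.8104
W_by_gas = -6549 J.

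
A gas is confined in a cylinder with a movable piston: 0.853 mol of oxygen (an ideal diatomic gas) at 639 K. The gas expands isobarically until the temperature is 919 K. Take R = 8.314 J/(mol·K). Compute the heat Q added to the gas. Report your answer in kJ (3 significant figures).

Q ≈ 6.95 kJ

Isobaric: W = nRΔT = (0.853)(8.314)(280) = 1986 J.
ΔU = nCᵥΔT with Cᵥ = 5R/2: ΔU = (0.853)(20.79)(280) = 4964 J.
Q = ΔU + W = 4964 + 1986 = 6950 J.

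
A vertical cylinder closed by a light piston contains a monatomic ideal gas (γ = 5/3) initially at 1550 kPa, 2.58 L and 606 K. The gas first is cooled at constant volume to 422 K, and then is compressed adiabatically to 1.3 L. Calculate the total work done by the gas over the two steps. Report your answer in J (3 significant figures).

Step 1 (isochoric): W = 0 (constant volume).
After step 1: P = 1079 kPa (V unchanged).
Step 2 (adiabatic): W = (P₁V₁ − P₂V₂)/(γ−1) = (2785 − 4398)/0.667 = -2420 J.
W_total = 0 − 2420 = -2420 J.

W_total ≈ -2420 J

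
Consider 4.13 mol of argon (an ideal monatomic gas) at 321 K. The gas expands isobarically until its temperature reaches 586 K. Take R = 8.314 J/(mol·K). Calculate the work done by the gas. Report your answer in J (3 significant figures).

W ≈ 9100 J

Isobaric: W = P ΔV = nR ΔT.
W = (4.13)(8.314)(586 − 321) = 9099 J.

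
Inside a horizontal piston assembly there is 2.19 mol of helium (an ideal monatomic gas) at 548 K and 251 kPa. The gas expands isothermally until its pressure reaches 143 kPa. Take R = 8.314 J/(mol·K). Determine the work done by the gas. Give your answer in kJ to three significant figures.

W ≈ 5.61 kJ

Isothermal process: W = nRT ln(V₂/V₁) = nRT ln(P₁/P₂).
W = (2.19)(8.314)(548) × ln(251/143)
  = 9978 × ln(1.755) = 9978 × 0.5626
W_by_gas = 5614 J.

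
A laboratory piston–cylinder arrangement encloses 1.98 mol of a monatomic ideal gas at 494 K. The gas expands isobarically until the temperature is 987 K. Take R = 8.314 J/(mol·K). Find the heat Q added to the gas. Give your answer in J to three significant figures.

Isobaric: W = nRΔT = (1.98)(8.314)(493) = 8116 J.
ΔU = nCᵥΔT with Cᵥ = 3R/2: ΔU = (1.98)(12.47)(493) = 12173 J.
Q = ΔU + W = 12173 + 8116 = 20289 J.

Q ≈ 20300 J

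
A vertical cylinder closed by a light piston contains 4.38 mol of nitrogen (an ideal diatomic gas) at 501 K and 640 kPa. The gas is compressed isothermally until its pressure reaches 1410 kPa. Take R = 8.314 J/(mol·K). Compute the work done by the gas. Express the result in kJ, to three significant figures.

Isothermal process: W = nRT ln(V₂/V₁) = nRT ln(P₁/P₂).
W = (4.38)(8.314)(501) × ln(640/1410)
  = 18244 × ln(0.4539) = 18244 × -0.7899
W_by_gas = -14411 J.

W ≈ -14.4 kJ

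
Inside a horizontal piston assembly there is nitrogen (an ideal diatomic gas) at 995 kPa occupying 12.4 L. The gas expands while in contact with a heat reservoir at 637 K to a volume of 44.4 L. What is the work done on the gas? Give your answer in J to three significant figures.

Isothermal: W = nRT ln(V₂/V₁) = P₁V₁ ln(V₂/V₁).
P₁V₁ = (995 kPa)(12.4 L) = 12338 J.
W = 12338 × ln(44.4/12.4) = 12338 × 1.276
W_by_gas = 15738 J; work on gas = −W_by = -15738 J.

W ≈ -15700 J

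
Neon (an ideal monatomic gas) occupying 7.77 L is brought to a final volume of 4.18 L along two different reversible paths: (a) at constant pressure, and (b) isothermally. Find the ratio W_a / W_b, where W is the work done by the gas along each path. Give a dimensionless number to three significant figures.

W_a / W_b ≈ 0.745

Path (a) isobaric: W = P₁(V₂ − V₁) → W_a/(P₁V₁) = -0.462.
Path (b) isothermal: W = P₁V₁ ln(V₂/V₁) → W_b/(P₁V₁) = -0.62.
W_a / W_b = -0.462 / -0.62 = 0.7453.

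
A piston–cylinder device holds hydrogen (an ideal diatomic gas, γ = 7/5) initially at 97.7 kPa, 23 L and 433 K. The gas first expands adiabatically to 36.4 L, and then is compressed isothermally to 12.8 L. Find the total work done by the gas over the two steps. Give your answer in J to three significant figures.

W_total ≈ -1010 J

Step 1 (adiabatic): W = (P₁V₁ − P₂V₂)/(γ−1) = (2247 − 1870)/0.4 = 942.4 J.
After step 1: P = 51.38 kPa, V = 36.4 L, T = 360.4 K.
Step 2 (isothermal): W = P₁V₁ ln(V₂/V₁) = (1870) ln(12.8/36.4) = -1955 J.
W_total = 942.4 − 1955 = -1012 J.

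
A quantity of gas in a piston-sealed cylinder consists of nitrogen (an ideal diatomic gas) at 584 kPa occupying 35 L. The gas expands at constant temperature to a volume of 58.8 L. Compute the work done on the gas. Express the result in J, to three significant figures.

W ≈ -10600 J

Isothermal: W = nRT ln(V₂/V₁) = P₁V₁ ln(V₂/V₁).
P₁V₁ = (584 kPa)(35 L) = 20440 J.
W = 20440 × ln(58.8/35) = 20440 × 0.5188
W_by_gas = 10604 J; work on gas = −W_by = -10604 J.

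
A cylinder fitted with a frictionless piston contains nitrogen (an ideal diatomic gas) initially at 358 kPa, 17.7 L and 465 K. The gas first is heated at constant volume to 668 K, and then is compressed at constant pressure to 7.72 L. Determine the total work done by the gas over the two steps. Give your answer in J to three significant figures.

Step 1 (isochoric): W = 0 (constant volume).
After step 1: P = 514.3 kPa (V unchanged).
Step 2 (isobaric): W = PΔV = (514.3 kPa)(7.72 − 17.7 L) = -5133 J.
W_total = 0 − 5133 = -5133 J.

W_total ≈ -5130 J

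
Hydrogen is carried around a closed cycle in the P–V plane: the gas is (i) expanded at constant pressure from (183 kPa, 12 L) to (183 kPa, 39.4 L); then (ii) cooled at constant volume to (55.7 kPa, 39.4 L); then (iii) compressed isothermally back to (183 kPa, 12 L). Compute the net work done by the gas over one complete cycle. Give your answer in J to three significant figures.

Leg (i): W = PΔV = (183)(39.4 − 12) = 5014 J.
Leg (ii): W = 0.
Leg (iii): W = PᵢVᵢ ln(V_f/Vᵢ) = (2195) ln(12/39.4) = -2609 J.
W_net = 5014 − 2609 = 2405 J.

W_net ≈ 2410 J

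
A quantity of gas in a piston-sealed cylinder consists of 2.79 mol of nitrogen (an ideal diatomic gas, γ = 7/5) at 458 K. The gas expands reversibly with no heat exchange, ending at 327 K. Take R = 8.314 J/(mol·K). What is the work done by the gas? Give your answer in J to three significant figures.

W ≈ 7600 J

Adiabatic ⇒ Q = 0, so W_by = −ΔU = nCᵥ(T₁ − T₂).
Cᵥ = 5R/2 = 20.79 J/(mol·K).
W = (2.79)(20.79)(458 − 327) = 7597 J.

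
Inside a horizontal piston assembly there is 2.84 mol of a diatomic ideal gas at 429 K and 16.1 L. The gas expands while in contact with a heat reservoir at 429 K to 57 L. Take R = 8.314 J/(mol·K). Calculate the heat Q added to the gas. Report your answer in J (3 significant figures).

Isothermal ⇒ ΔU = 0, so Q = W = nRT ln(V₂/V₁).
Q = (2.84)(8.314)(429) ln(57/16.1) = 10129 × 1.264 = 12806 J.

Q ≈ 12800 J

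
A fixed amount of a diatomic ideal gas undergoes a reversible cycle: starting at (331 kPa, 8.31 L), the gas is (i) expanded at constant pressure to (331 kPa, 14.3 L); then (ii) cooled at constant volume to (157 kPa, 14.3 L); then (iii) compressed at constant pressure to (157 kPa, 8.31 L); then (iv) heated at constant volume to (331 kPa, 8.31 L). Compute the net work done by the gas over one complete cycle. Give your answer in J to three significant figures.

Constant-volume legs do no work.
W(i) = (331)(14.3 − 8.31) = 1983 J; W(iii) = (157)(8.31 − 14.3) = -940.4 J.
W_net = 1983 − 940.4 = 1042 J (the clockwise enclosed area).

W_net ≈ 1040 J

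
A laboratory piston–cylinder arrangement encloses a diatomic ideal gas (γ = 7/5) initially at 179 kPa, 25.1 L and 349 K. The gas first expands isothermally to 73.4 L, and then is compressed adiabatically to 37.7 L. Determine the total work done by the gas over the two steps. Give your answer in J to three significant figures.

Step 1 (isothermal): W = P₁V₁ ln(V₂/V₁) = (4493) ln(73.4/25.1) = 4821 J.
After step 1: P = 61.21 kPa, V = 73.4 L, T = 349 K.
Step 2 (adiabatic): W = (P₁V₁ − P₂V₂)/(γ−1) = (4493 − 5865)/0.4 = -3430 J.
W_total = 4821 − 3430 = 1391 J.

W_total ≈ 1390 J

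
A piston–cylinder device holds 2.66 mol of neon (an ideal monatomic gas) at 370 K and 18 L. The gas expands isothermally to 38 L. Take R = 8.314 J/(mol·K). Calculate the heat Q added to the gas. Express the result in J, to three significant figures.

Isothermal ⇒ ΔU = 0, so Q = W = nRT ln(V₂/V₁).
Q = (2.66)(8.314)(370) ln(38/18) = 8183 × 0.7472 = 6114 J.

Q ≈ 6110 J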